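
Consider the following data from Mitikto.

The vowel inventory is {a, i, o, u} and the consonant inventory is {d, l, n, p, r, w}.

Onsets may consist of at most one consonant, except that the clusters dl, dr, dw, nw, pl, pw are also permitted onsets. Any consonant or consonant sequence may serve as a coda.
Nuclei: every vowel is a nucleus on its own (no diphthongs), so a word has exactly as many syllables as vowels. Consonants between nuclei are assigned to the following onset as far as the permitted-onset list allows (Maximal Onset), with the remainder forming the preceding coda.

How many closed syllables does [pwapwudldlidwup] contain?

2

The vowels are a, u, i, u — 4 nuclei, so 4 syllables.
σ1/σ2 boundary: /pw/ — entire cluster is a permitted onset → onset /pw/, coda ∅.
σ2/σ3 boundary: /dldl/; trying suffixes from longest down, /dl/ is the first permitted one, so coda /dl/ | onset /dl/.
σ3/σ4 boundary: /dw/ is a licit onset in full, so it all attaches to the next syllable.
So the parse is pwa.pwudl.dli.dwup.
Classifying each syllable: /pwa/ (open), /pwudl/ (closed), /dli/ (open), /dwup/ (closed).
Closed syllables: 2.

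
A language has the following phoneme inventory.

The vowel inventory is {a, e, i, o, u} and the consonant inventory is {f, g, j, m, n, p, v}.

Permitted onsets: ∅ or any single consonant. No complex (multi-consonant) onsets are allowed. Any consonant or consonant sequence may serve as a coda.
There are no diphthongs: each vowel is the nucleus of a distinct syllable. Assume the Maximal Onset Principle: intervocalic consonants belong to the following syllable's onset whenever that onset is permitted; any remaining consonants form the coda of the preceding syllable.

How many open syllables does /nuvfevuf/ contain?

1

Vowels present: u, e, u; each is a nucleus, giving 3 syllables.
V1 /u/ – V2 /e/: cluster /vf/ — the longest permitted-onset suffix is /f/; onset = /f/, preceding coda = /v/.
V2 /e/ – V3 /u/: /v/ is a single consonant, so it becomes the next onset.
Result: nuv.fe.vuf.
Classifying each syllable: /nuv/ (closed), /fe/ (open), /vuf/ (closed).
Open syllables: 1.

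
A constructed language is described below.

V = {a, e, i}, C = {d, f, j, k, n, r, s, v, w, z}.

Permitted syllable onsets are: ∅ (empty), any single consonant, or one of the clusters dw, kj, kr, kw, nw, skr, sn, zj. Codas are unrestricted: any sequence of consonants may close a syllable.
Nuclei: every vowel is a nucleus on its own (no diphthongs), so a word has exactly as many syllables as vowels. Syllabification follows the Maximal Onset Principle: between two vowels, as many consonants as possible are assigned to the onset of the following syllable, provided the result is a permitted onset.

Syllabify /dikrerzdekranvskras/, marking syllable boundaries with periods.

Vowels present: i, e, e, a, a; each is a nucleus, giving 5 syllables.
σ1/σ2 boundary: /kr/ is a licit onset in full, so it all attaches to the next syllable.
σ2/σ3 boundary: /rzd/ — longest licit onset from the right is /d/, leaving /rz/ as coda.
σ3/σ4 boundary: /kr/ — entire cluster is a permitted onset → onset /kr/, coda ∅.
σ4/σ5 boundary: /nvskr/; trying suffixes from longest down, /skr/ is the first permitted one, so coda /nv/ | onset /skr/.

di.krerz.de.kranv.skras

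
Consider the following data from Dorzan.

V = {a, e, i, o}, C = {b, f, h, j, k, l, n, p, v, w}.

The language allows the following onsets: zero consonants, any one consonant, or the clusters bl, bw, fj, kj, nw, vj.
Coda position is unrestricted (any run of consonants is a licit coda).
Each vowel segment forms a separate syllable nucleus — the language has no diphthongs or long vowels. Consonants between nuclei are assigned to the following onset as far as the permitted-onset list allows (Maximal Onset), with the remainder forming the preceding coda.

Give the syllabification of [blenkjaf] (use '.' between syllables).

The vowels are e, a — 2 nuclei, so 2 syllables.
V1 /e/ – V2 /a/: /nkj/ splits as /n/ + /kj/ (/kj/ is the longest suffix that is a licit onset).

blen.kjaf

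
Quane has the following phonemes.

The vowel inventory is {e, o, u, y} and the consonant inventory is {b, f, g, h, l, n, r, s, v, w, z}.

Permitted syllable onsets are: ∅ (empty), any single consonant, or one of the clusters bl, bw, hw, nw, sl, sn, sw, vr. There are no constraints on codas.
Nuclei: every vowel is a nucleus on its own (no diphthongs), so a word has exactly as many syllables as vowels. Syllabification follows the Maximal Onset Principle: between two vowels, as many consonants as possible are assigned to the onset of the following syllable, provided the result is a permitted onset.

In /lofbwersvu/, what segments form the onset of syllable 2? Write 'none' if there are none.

The vowels are o, e, u — 3 nuclei, so 3 syllables.
/o…e/ gap (V1→V2): cluster /fbw/ — the longest permitted-onset suffix is /bw/; onset = /bw/, preceding coda = /f/.
/e…u/ gap (V2→V3): /rsv/ splits as /rs/ + /v/ (/v/ is the longest suffix that is a licit onset).
Result: lof.bwers.vu.
Syllable 2 is /bwers/: onset /bw/, nucleus /e/, coda /rs/.

bw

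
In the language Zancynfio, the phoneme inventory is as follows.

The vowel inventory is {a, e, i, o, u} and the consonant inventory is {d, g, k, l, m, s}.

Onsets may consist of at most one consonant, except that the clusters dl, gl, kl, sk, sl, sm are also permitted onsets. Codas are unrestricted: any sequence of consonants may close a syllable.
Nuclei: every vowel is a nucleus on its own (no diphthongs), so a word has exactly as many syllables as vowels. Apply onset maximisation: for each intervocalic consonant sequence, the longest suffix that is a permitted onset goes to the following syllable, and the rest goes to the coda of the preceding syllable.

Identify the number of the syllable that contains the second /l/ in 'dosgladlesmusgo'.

3

The vowels are o, a, e, u, o — 5 nuclei, so 5 syllables.
σ1/σ2 boundary: /sgl/; trying suffixes from longest down, /gl/ is the first permitted one, so coda /s/ | onset /gl/.
σ2/σ3 boundary: cluster /dl/ — /dl/ is itself a permitted onset, so the whole cluster goes right; preceding coda = ∅.
σ3/σ4 boundary: /sm/ is a licit onset in full, so it all attaches to the next syllable.
σ4/σ5 boundary: /sg/ — longest licit onset from the right is /g/, leaving /s/ as coda.
Result: dos.gla.dle.smus.go.
The second /l/ is in the onset of syllable 3 (/dle/).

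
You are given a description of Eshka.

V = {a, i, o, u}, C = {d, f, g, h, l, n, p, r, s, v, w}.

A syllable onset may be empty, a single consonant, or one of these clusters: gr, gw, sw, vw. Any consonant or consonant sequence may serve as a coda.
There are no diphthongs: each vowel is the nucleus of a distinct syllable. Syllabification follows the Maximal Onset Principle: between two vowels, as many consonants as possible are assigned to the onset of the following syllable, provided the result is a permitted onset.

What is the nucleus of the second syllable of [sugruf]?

u

The vowels are u, u — 2 nuclei, so 2 syllables.
The second nucleus (vowel 2 from the left) is /u/.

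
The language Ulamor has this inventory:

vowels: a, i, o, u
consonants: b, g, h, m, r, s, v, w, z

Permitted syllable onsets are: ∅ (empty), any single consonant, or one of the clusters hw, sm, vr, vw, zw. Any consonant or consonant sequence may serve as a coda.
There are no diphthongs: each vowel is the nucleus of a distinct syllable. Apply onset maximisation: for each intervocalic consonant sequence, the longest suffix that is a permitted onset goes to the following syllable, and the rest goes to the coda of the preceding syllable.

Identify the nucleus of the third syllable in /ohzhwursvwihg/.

Vowels present: o, u, i; each is a nucleus, giving 3 syllables.
The third nucleus (vowel 3 from the left) is /i/.

i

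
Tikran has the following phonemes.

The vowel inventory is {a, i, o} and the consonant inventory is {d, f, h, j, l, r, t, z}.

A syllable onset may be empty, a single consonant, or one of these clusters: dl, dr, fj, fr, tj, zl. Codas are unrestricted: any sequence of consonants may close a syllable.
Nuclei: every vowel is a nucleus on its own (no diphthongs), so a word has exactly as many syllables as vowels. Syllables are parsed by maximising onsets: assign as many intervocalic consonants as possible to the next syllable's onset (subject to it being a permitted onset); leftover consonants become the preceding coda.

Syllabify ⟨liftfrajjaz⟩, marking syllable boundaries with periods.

lift.fraj.jaz

Vowels present: i, a, a; each is a nucleus, giving 3 syllables.
Between /i/ (V1) and /a/ (V2): /ftfr/ — longest licit onset from the right is /fr/, leaving /ft/ as coda.
Between /a/ (V2) and /a/ (V3): /jj/ — longest licit onset from the right is /j/, leaving /j/ as coda.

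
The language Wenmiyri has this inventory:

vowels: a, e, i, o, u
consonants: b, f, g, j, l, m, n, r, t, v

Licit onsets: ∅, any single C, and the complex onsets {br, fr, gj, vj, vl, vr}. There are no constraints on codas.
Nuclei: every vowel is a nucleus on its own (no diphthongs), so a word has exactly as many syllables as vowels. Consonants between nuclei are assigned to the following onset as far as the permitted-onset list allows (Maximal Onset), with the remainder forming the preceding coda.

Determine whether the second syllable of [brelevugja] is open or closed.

Nuclei (vowels): e, e, u, a → 4 syllables.
V1 /e/ – V2 /e/: /l/ is a single consonant, so it becomes the next onset.
V2 /e/ – V3 /u/: /v/ → onset of the next syllable (single consonants are always licit onsets).
V3 /u/ – V4 /a/: /gj/ is a licit onset in full, so it all attaches to the next syllable.
Result: bre.le.vu.gja.
Syllable 2 is /le/; it ends in its nucleus with no coda, so it is open.

open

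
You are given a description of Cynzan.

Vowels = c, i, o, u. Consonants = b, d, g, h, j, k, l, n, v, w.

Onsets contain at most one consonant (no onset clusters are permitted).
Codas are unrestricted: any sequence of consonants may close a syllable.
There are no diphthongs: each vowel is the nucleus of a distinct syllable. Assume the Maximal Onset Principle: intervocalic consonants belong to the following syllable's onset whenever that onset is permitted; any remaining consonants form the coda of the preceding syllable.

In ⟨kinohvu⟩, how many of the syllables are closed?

Nuclei (vowels): i, o, u → 3 syllables.
Between /i/ (V1) and /o/ (V2): /n/ is a single consonant, so it becomes the next onset.
Between /o/ (V2) and /u/ (V3): /hv/; trying suffixes from longest down, /v/ is the first permitted one, so coda /h/ | onset /v/.
So the parse is ki.noh.vu.
Classifying each syllable: /ki/ (open), /noh/ (closed), /vu/ (open).
Closed syllables: 1.

1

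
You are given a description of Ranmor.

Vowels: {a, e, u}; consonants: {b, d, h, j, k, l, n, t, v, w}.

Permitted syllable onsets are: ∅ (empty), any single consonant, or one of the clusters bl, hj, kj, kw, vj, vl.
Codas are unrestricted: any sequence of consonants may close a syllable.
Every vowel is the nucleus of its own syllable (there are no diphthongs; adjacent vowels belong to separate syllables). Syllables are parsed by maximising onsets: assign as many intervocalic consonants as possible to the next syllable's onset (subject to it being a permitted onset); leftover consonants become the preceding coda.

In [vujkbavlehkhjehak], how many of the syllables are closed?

Nuclei (vowels): u, a, e, e, a → 5 syllables.
Between /u/ (V1) and /a/ (V2): cluster /jkb/ — the longest permitted-onset suffix is /b/; onset = /b/, preceding coda = /jk/.
Between /a/ (V2) and /e/ (V3): cluster /vl/ — /vl/ is itself a permitted onset, so the whole cluster goes right; preceding coda = ∅.
Between /e/ (V3) and /e/ (V4): /hkhj/; trying suffixes from longest down, /hj/ is the first permitted one, so coda /hk/ | onset /hj/.
Between /e/ (V4) and /a/ (V5): just /h/ — single C goes to the following onset.
Putting it together: vujk.ba.vlehk.hje.hak.
Classifying each syllable: /vujk/ (closed), /ba/ (open), /vlehk/ (closed), /hje/ (open), /hak/ (closed).
Closed syllables: 3.

3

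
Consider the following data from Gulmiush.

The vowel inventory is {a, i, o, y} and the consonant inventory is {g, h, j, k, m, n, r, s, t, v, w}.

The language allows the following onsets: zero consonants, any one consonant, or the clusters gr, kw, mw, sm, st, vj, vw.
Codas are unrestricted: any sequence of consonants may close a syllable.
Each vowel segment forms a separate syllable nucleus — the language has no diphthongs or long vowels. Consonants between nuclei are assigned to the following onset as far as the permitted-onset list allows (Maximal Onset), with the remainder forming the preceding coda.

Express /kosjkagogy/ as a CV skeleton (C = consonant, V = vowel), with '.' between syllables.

The vowels are o, a, o, y — 4 nuclei, so 4 syllables.
σ1/σ2 boundary: /sjk/ — longest licit onset from the right is /k/, leaving /sj/ as coda.
σ2/σ3 boundary: just /g/ — single C goes to the following onset.
σ3/σ4 boundary: /g/ is a single consonant, so it becomes the next onset.
Syllabification: kosj.ka.go.gy.
Mapping each syllable to C/V: /kosj/ → CVCC, /ka/ → CV, /go/ → CV, /gy/ → CV.

CVCC.CV.CV.CV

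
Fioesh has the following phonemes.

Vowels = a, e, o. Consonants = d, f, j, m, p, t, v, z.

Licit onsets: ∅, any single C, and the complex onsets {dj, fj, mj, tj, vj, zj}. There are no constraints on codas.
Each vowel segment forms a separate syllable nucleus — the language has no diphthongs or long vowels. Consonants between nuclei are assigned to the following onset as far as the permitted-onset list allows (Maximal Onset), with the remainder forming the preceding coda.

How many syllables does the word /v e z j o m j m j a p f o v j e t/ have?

5

Nuclei (vowels): e, o, a, o, e → 5 syllables.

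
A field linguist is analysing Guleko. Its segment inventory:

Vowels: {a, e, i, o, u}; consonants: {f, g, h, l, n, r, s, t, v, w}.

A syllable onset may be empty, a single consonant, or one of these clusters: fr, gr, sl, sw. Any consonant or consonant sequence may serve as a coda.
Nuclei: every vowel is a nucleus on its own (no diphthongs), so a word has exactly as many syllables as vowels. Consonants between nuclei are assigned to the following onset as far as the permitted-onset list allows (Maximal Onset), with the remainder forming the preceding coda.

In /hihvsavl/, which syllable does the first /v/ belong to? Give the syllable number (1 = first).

Nuclei (vowels): i, a → 2 syllables.
Between /i/ (V1) and /a/ (V2): /hvs/ splits as /hv/ + /s/ (/s/ is the longest suffix that is a licit onset).
So the parse is hihv.savl.
The first /v/ is in the coda of syllable 1 (/hihv/).

1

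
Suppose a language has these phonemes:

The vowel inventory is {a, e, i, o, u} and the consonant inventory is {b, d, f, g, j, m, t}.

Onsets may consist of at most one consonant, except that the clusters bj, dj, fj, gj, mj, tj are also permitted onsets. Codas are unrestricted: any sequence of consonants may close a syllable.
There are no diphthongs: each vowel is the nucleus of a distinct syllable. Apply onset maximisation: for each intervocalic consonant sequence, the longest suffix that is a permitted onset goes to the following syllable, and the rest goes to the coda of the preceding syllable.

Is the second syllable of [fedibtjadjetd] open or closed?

closed

The vowels are e, i, a, e — 4 nuclei, so 4 syllables.
Between /e/ (V1) and /i/ (V2): /d/ is a single consonant, so it becomes the next onset.
Between /i/ (V2) and /a/ (V3): /btj/; trying suffixes from longest down, /tj/ is the first permitted one, so coda /b/ | onset /tj/.
Between /a/ (V3) and /e/ (V4): /dj/ — entire cluster is a permitted onset → onset /dj/, coda ∅.
Syllabification: fe.dib.tja.djetd.
Syllable 2 is /dib/ with coda /b/, so it is closed.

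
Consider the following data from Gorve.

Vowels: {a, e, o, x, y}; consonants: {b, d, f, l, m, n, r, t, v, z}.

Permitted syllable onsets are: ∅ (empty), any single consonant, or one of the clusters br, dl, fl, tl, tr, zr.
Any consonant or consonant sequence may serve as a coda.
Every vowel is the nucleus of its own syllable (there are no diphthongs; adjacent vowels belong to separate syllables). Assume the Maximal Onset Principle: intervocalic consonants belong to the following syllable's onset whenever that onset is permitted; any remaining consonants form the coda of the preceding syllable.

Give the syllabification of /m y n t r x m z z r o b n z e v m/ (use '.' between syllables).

Vowels present: y, x, o, e; each is a nucleus, giving 4 syllables.
σ1/σ2 boundary: /ntr/; trying suffixes from longest down, /tr/ is the first permitted one, so coda /n/ | onset /tr/.
σ2/σ3 boundary: /mzzr/ — longest licit onset from the right is /zr/, leaving /mz/ as coda.
σ3/σ4 boundary: /bnz/; trying suffixes from longest down, /z/ is the first permitted one, so coda /bn/ | onset /z/.

myn.trxmz.zrobn.zevm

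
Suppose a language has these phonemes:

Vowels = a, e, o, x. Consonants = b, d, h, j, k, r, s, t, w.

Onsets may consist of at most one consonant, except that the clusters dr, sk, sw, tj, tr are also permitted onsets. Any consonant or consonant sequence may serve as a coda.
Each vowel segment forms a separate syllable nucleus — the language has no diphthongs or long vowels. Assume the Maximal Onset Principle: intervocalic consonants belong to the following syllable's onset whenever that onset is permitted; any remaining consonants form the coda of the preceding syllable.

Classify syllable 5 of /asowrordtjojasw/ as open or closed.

Nuclei (vowels): a, o, o, o, a → 5 syllables.
Between /a/ (V1) and /o/ (V2): just /s/ — single C goes to the following onset.
Between /o/ (V2) and /o/ (V3): /wr/ splits as /w/ + /r/ (/r/ is the longest suffix that is a licit onset).
Between /o/ (V3) and /o/ (V4): /rdtj/ — longest licit onset from the right is /tj/, leaving /rd/ as coda.
Between /o/ (V4) and /a/ (V5): /j/ is a single consonant, so it becomes the next onset.
Putting it together: a.sow.rord.tjo.jasw.
Syllable 5 is /jasw/ with coda /sw/, so it is closed.

closed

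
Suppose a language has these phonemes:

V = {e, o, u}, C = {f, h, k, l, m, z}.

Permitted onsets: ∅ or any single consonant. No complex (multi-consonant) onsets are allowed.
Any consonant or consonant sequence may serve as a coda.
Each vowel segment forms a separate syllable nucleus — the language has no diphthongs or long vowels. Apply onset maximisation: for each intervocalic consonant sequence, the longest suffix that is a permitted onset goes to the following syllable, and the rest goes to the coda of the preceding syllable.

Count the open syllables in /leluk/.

1

Nuclei (vowels): e, u → 2 syllables.
σ1/σ2 boundary: /l/ → onset of the next syllable (single consonants are always licit onsets).
So the parse is le.luk.
Classifying each syllable: /le/ (open), /luk/ (closed).
Open syllables: 1.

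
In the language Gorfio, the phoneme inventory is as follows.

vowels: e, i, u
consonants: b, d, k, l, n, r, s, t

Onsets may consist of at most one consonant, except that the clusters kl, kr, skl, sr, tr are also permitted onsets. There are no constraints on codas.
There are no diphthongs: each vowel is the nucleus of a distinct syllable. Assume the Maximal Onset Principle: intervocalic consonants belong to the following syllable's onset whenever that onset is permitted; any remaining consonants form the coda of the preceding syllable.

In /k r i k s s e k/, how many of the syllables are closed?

2

Nuclei (vowels): i, e → 2 syllables.
Between /i/ (V1) and /e/ (V2): cluster /kss/ — the longest permitted-onset suffix is /s/; onset = /s/, preceding coda = /ks/.
Result: kriks.sek.
Classifying each syllable: /kriks/ (closed), /sek/ (closed).
Closed syllables: 2.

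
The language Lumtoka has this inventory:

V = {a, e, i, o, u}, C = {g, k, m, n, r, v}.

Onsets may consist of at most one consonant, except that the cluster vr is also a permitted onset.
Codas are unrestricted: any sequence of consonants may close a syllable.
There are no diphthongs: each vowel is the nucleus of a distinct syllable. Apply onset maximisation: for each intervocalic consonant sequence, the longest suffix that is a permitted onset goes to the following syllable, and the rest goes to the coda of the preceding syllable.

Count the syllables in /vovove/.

Nuclei (vowels): o, o, e → 3 syllables.

3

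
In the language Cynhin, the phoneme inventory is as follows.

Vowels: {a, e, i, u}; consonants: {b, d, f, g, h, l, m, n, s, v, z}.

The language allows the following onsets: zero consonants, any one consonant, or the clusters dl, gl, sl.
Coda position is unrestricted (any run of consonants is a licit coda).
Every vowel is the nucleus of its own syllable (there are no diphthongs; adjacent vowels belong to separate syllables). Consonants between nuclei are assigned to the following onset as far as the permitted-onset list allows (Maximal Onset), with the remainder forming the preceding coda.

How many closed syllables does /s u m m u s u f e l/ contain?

Nuclei (vowels): u, u, u, e → 4 syllables.
/u…u/ gap (V1→V2): /mm/; trying suffixes from longest down, /m/ is the first permitted one, so coda /m/ | onset /m/.
/u…u/ gap (V2→V3): just /s/ — single C goes to the following onset.
/u…e/ gap (V3→V4): /f/ → onset of the next syllable (single consonants are always licit onsets).
Syllabification: sum.mu.su.fel.
Classifying each syllable: /sum/ (closed), /mu/ (open), /su/ (open), /fel/ (closed).
Closed syllables: 2.

2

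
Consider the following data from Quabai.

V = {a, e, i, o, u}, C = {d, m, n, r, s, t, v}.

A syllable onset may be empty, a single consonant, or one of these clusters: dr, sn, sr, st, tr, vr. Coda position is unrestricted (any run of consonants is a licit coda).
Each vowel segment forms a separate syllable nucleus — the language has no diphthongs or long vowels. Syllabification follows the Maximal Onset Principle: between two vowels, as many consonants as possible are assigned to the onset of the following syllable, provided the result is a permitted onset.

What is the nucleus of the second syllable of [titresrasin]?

Nuclei (vowels): i, e, a, i → 4 syllables.
The second nucleus (vowel 2 from the left) is /e/.

e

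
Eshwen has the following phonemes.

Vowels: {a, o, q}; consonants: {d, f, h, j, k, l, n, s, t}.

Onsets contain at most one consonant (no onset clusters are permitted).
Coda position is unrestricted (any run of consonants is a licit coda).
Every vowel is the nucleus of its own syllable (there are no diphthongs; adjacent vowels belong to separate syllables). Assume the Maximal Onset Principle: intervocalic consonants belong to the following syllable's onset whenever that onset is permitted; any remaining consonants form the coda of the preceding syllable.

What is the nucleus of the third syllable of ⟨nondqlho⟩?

The vowels are o, q, o — 3 nuclei, so 3 syllables.
The third nucleus (vowel 3 from the left) is /o/.

o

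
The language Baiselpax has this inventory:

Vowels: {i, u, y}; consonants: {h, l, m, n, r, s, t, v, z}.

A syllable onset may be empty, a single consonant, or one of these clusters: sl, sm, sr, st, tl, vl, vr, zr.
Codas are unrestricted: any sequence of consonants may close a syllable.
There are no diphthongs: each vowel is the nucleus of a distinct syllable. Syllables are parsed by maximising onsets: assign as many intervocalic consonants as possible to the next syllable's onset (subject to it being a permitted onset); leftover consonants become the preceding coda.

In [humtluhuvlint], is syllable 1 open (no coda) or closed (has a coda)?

The vowels are u, u, u, i — 4 nuclei, so 4 syllables.
σ1/σ2 boundary: /mtl/ — longest licit onset from the right is /tl/, leaving /m/ as coda.
σ2/σ3 boundary: /h/ is a single consonant, so it becomes the next onset.
σ3/σ4 boundary: cluster /vl/ — /vl/ is itself a permitted onset, so the whole cluster goes right; preceding coda = ∅.
Result: hum.tlu.hu.vlint.
Syllable 1 is /hum/ with coda /m/, so it is closed.

closed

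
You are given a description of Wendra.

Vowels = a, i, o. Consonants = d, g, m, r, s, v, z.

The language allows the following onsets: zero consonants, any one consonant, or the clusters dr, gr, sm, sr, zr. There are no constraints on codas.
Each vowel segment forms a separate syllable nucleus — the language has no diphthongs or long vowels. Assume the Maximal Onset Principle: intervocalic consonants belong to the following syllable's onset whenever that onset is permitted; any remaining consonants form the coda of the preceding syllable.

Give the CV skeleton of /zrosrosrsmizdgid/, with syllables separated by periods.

Nuclei (vowels): o, o, i, i → 4 syllables.
Between /o/ (V1) and /o/ (V2): cluster /sr/ — /sr/ is itself a permitted onset, so the whole cluster goes right; preceding coda = ∅.
Between /o/ (V2) and /i/ (V3): cluster /srsm/ — the longest permitted-onset suffix is /sm/; onset = /sm/, preceding coda = /sr/.
Between /i/ (V3) and /i/ (V4): cluster /zdg/ — the longest permitted-onset suffix is /g/; onset = /g/, preceding coda = /zd/.
Syllabification: zro.srosr.smizd.gid.
Mapping each syllable to C/V: /zro/ → CCV, /srosr/ → CCVCC, /smizd/ → CCVCC, /gid/ → CVC.

CCV.CCVCC.CCVCC.CVC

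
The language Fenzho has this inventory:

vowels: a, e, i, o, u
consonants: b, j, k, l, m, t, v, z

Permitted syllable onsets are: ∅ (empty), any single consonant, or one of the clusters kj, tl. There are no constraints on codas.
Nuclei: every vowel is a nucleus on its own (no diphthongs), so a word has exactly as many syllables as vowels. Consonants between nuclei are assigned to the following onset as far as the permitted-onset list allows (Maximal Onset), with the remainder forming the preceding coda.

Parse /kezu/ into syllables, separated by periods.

Nuclei (vowels): e, u → 2 syllables.
V1 /e/ – V2 /u/: /z/ → onset of the next syllable (single consonants are always licit onsets).

ke.zu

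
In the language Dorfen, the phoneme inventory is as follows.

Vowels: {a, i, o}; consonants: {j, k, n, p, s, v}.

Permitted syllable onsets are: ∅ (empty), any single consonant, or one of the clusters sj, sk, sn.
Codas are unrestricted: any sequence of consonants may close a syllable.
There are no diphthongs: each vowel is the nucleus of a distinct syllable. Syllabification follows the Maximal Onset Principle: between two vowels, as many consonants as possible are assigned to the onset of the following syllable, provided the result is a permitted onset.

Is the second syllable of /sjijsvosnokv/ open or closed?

Vowels present: i, o, o; each is a nucleus, giving 3 syllables.
V1 /i/ – V2 /o/: cluster /jsv/ — the longest permitted-onset suffix is /v/; onset = /v/, preceding coda = /js/.
V2 /o/ – V3 /o/: cluster /sn/ — /sn/ is itself a permitted onset, so the whole cluster goes right; preceding coda = ∅.
Result: sjijs.vo.snokv.
Syllable 2 is /vo/; it ends in its nucleus with no coda, so it is open.

open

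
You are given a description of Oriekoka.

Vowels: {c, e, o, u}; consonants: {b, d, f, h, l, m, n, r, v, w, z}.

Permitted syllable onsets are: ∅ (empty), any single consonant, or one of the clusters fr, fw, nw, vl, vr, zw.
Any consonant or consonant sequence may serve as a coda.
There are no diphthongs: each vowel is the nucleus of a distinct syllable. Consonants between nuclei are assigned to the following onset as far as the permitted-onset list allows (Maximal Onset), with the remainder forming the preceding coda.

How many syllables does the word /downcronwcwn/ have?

Nuclei (vowels): o, c, o, c → 4 syllables.

4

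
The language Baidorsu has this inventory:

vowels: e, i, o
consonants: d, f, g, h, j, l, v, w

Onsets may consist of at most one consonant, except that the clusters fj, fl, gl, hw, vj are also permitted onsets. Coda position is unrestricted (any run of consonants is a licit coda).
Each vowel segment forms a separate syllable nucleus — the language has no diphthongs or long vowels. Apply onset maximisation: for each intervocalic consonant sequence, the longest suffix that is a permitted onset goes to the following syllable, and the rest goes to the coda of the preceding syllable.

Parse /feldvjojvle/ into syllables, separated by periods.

feld.vjojv.le

Nuclei (vowels): e, o, e → 3 syllables.
V1 /e/ – V2 /o/: /ldvj/; trying suffixes from longest down, /vj/ is the first permitted one, so coda /ld/ | onset /vj/.
V2 /o/ – V3 /e/: /jvl/ splits as /jv/ + /l/ (/l/ is the longest suffix that is a licit onset).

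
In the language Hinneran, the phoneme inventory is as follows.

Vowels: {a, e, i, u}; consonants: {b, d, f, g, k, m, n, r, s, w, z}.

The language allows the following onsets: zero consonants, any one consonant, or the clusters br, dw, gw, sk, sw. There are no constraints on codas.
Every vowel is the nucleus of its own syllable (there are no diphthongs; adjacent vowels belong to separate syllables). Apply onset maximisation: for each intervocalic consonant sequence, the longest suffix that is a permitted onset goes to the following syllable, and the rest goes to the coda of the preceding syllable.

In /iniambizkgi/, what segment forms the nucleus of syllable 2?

i

The vowels are i, i, a, i, i — 5 nuclei, so 5 syllables.
The second nucleus (vowel 2 from the left) is /i/.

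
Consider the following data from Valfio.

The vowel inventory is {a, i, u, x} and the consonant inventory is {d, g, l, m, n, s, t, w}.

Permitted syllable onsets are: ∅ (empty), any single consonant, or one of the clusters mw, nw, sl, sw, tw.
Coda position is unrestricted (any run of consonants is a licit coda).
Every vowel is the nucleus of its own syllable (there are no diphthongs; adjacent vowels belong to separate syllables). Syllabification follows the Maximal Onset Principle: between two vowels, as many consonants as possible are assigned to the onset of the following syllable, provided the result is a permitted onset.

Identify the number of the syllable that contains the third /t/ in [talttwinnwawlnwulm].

2

The vowels are a, i, a, u — 4 nuclei, so 4 syllables.
/a…i/ gap (V1→V2): cluster /lttw/ — the longest permitted-onset suffix is /tw/; onset = /tw/, preceding coda = /lt/.
/i…a/ gap (V2→V3): /nnw/ — longest licit onset from the right is /nw/, leaving /n/ as coda.
/a…u/ gap (V3→V4): /wlnw/ splits as /wl/ + /nw/ (/nw/ is the longest suffix that is a licit onset).
Syllabification: talt.twin.nwawl.nwulm.
The third /t/ is in the onset of syllable 2 (/twin/).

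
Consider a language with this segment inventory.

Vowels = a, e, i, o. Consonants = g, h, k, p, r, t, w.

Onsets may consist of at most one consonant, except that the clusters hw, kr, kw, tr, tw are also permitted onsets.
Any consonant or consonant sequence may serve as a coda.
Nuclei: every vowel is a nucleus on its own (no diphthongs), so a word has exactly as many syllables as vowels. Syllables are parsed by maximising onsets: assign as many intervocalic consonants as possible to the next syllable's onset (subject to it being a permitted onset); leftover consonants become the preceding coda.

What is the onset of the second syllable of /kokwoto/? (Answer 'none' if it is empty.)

The vowels are o, o, o — 3 nuclei, so 3 syllables.
σ1/σ2 boundary: cluster /kw/ — /kw/ is itself a permitted onset, so the whole cluster goes right; preceding coda = ∅.
σ2/σ3 boundary: /t/ → onset of the next syllable (single consonants are always licit onsets).
So the parse is ko.kwo.to.
Syllable 2 is /kwo/: onset /kw/, nucleus /o/, coda ∅.

kw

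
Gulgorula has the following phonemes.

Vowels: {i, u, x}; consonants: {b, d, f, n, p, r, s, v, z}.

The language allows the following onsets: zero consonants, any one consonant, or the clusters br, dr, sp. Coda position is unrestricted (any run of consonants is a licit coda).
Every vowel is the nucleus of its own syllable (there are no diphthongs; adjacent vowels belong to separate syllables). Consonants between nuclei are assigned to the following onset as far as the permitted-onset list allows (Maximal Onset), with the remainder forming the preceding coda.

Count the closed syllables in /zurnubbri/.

2

The vowels are u, u, i — 3 nuclei, so 3 syllables.
/u…u/ gap (V1→V2): /rn/ — longest licit onset from the right is /n/, leaving /r/ as coda.
/u…i/ gap (V2→V3): /bbr/ — longest licit onset from the right is /br/, leaving /b/ as coda.
Result: zur.nub.bri.
Classifying each syllable: /zur/ (closed), /nub/ (closed), /bri/ (open).
Closed syllables: 2.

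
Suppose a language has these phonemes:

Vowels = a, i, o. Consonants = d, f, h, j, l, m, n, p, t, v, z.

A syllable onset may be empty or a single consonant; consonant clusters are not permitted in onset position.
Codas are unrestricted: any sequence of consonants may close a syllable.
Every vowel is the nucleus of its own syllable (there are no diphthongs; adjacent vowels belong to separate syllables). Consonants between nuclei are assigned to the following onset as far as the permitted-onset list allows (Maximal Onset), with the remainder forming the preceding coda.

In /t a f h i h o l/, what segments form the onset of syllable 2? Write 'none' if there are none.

Nuclei (vowels): a, i, o → 3 syllables.
σ1/σ2 boundary: /fh/ splits as /f/ + /h/ (/h/ is the longest suffix that is a licit onset).
σ2/σ3 boundary: /h/ is a single consonant, so it becomes the next onset.
So the parse is taf.hi.hol.
Syllable 2 is /hi/: onset /h/, nucleus /i/, coda ∅.

h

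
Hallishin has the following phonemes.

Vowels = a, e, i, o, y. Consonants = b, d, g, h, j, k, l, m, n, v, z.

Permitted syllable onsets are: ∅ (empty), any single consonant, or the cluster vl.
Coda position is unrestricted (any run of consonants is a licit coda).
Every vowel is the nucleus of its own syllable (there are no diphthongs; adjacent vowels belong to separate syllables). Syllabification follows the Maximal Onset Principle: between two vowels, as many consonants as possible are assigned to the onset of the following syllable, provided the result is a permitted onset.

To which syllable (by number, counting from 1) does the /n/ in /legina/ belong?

3

The vowels are e, i, a — 3 nuclei, so 3 syllables.
/e…i/ gap (V1→V2): /g/ → onset of the next syllable (single consonants are always licit onsets).
/i…a/ gap (V2→V3): /n/ is a single consonant, so it becomes the next onset.
Result: le.gi.na.
The /n/ is in the onset of syllable 3 (/na/).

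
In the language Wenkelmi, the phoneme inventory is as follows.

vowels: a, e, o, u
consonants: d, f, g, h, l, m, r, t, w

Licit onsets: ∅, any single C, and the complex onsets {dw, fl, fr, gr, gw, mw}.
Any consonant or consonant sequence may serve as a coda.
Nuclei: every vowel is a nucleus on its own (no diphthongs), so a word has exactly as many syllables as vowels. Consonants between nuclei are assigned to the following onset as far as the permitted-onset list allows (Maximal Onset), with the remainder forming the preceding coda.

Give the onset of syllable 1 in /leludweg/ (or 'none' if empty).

l

Vowels present: e, u, e; each is a nucleus, giving 3 syllables.
/e…u/ gap (V1→V2): /l/ is a single consonant, so it becomes the next onset.
/u…e/ gap (V2→V3): /dw/ is a licit onset in full, so it all attaches to the next syllable.
So the parse is le.lu.dweg.
Syllable 1 is /le/: onset /l/, nucleus /e/, coda ∅.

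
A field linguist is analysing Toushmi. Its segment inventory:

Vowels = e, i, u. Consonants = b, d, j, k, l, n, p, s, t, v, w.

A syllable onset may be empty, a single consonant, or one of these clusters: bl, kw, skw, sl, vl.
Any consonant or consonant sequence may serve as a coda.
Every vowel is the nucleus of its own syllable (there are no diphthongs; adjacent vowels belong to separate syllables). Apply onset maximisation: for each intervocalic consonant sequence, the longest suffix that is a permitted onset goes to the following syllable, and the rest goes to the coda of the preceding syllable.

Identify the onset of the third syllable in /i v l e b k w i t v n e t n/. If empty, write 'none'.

Vowels present: i, e, i, e; each is a nucleus, giving 4 syllables.
/i…e/ gap (V1→V2): /vl/ — entire cluster is a permitted onset → onset /vl/, coda ∅.
/e…i/ gap (V2→V3): cluster /bkw/ — the longest permitted-onset suffix is /kw/; onset = /kw/, preceding coda = /b/.
/i…e/ gap (V3→V4): /tvn/; trying suffixes from longest down, /n/ is the first permitted one, so coda /tv/ | onset /n/.
Putting it together: i.vleb.kwitv.netn.
Syllable 3 is /kwitv/: onset /kw/, nucleus /i/, coda /tv/.

kw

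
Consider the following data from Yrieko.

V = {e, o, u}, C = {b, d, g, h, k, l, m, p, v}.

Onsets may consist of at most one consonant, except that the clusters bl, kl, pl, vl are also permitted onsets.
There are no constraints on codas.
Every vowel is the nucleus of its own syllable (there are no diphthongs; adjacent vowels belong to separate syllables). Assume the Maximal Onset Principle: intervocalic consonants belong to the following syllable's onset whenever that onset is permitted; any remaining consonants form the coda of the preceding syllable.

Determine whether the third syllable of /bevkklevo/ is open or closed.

The vowels are e, e, o — 3 nuclei, so 3 syllables.
V1 /e/ – V2 /e/: /vkkl/; trying suffixes from longest down, /kl/ is the first permitted one, so coda /vk/ | onset /kl/.
V2 /e/ – V3 /o/: /v/ → onset of the next syllable (single consonants are always licit onsets).
Syllabification: bevk.kle.vo.
Syllable 3 is /vo/; it ends in its nucleus with no coda, so it is open.

open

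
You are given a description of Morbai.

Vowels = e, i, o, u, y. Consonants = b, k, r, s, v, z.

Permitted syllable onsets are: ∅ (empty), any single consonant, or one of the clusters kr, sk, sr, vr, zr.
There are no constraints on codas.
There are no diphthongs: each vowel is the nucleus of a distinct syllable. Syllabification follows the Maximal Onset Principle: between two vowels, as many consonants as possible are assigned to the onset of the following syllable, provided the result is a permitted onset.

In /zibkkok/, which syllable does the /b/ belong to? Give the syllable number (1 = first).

1

Nuclei (vowels): i, o → 2 syllables.
σ1/σ2 boundary: /bkk/ splits as /bk/ + /k/ (/k/ is the longest suffix that is a licit onset).
Syllabification: zibk.kok.
The /b/ is in the coda of syllable 1 (/zibk/).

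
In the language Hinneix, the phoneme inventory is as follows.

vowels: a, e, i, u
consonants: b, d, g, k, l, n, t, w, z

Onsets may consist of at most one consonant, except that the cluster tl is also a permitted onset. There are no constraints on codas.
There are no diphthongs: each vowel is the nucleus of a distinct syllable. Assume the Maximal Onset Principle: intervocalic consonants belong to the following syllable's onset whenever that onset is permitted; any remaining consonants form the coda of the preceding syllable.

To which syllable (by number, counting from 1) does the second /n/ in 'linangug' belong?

2

Nuclei (vowels): i, a, u → 3 syllables.
Between /i/ (V1) and /a/ (V2): /n/ → onset of the next syllable (single consonants are always licit onsets).
Between /a/ (V2) and /u/ (V3): cluster /ng/ — the longest permitted-onset suffix is /g/; onset = /g/, preceding coda = /n/.
So the parse is li.nan.gug.
The second /n/ is in the coda of syllable 2 (/nan/).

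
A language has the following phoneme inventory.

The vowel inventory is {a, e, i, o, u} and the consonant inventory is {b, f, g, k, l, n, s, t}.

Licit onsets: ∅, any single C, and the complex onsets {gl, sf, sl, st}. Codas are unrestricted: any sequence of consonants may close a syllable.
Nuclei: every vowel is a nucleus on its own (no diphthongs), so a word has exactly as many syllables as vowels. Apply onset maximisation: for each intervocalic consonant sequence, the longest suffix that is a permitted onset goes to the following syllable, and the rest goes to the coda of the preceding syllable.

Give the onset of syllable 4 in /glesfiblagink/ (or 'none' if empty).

g

The vowels are e, i, a, i — 4 nuclei, so 4 syllables.
σ1/σ2 boundary: /sf/ — entire cluster is a permitted onset → onset /sf/, coda ∅.
σ2/σ3 boundary: /bl/; trying suffixes from longest down, /l/ is the first permitted one, so coda /b/ | onset /l/.
σ3/σ4 boundary: /g/ is a single consonant, so it becomes the next onset.
Result: gle.sfib.la.gink.
Syllable 4 is /gink/: onset /g/, nucleus /i/, coda /nk/.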